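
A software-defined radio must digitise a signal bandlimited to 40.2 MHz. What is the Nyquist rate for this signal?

80.4 MHz

Nyquist rate = 2 × 40.2 MHz = 80.4 MHz.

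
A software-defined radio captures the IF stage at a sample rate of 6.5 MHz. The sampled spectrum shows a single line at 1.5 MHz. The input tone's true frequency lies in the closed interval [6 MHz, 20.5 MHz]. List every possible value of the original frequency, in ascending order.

8 MHz, 11.5 MHz, 14.5 MHz, 18 MHz

Frequencies that alias to 1.5 MHz are k·fs ± 1.5 MHz for integer k ≥ 0.
k=0: 1.5 MHz.
k=1: 5 MHz, 8 MHz.
k=2: 11.5 MHz, 14.5 MHz.
k=3: 18 MHz, 21 MHz.
k=4: 24.5 MHz, 27.5 MHz.
Within [6 MHz, 20.5 MHz]: 8 MHz, 11.5 MHz, 14.5 MHz, 18 MHz.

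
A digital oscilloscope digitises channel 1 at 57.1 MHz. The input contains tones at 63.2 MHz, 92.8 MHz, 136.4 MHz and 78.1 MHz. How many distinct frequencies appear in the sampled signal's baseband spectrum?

fs/2 = 28.55 MHz.
63.2 MHz mod fs = 6.1 MHz.
6.1 MHz ≤ fs/2 = 28.55 MHz, appears at 6.1 MHz.
92.8 MHz mod fs = 35.7 MHz.
35.7 MHz > fs/2 = 28.55 MHz, folds to fs − 35.7 MHz = 21.4 MHz.
136.4 MHz mod fs = 22.2 MHz.
22.2 MHz ≤ fs/2 = 28.55 MHz, appears at 22.2 MHz.
78.1 MHz mod fs = 21 MHz.
21 MHz ≤ fs/2 = 28.55 MHz, appears at 21 MHz.
Distinct values: {6.1 MHz, 21 MHz, 21.4 MHz, 22.2 MHz} → 4.

4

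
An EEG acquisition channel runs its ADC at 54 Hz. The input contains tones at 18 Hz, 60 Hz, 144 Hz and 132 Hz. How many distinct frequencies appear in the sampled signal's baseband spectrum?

3

fs/2 = 27 Hz.
18 Hz ≤ fs/2 = 27 Hz, passes unchanged.
60 Hz mod fs = 6 Hz.
6 Hz ≤ fs/2 = 27 Hz, appears at 6 Hz.
144 Hz mod fs = 36 Hz.
36 Hz > fs/2 = 27 Hz, folds to fs − 36 Hz = 18 Hz.
132 Hz mod fs = 24 Hz.
24 Hz ≤ fs/2 = 27 Hz, appears at 24 Hz.
Distinct values: {6 Hz, 18 Hz, 24 Hz} → 3.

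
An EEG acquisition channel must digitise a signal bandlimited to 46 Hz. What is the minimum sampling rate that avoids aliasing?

92 Hz

Nyquist rate = 2 × 46 Hz = 92 Hz.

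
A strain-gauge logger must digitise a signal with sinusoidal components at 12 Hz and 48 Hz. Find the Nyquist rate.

Highest-frequency component: 48 Hz.
Nyquist rate = 2 × 48 Hz = 96 Hz.

96 Hz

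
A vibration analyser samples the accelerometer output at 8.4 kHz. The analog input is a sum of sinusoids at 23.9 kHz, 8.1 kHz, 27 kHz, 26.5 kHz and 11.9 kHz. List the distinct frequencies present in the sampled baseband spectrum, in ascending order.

fs/2 = 4.2 kHz.
23.9 kHz mod fs = 7.1 kHz.
7.1 kHz > fs/2 = 4.2 kHz, folds to fs − 7.1 kHz = 1.3 kHz.
8.1 kHz > fs/2 = 4.2 kHz, folds to fs − 8.1 kHz = 0.3 kHz.
27 kHz mod fs = 1.8 kHz.
1.8 kHz ≤ fs/2 = 4.2 kHz, appears at 1.8 kHz.
26.5 kHz mod fs = 1.3 kHz.
1.3 kHz ≤ fs/2 = 4.2 kHz, appears at 1.3 kHz.
11.9 kHz mod fs = 3.5 kHz.
3.5 kHz ≤ fs/2 = 4.2 kHz, appears at 3.5 kHz.
Distinct values: {0.3 kHz, 1.3 kHz, 1.8 kHz, 3.5 kHz}.

0.3 kHz, 1.3 kHz, 1.8 kHz, 3.5 kHz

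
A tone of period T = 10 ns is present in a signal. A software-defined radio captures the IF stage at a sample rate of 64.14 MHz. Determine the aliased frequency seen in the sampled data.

T = 10 ns → f = 1/T = 100 MHz.
100 MHz mod fs = 35.86 MHz.
35.86 MHz > fs/2 = 32.07 MHz, folds to fs − 35.86 MHz = 28.28 MHz.

28.28 MHz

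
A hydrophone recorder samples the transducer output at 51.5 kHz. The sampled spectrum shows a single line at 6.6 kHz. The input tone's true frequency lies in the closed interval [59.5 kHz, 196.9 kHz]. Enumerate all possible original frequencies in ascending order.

Frequencies that alias to 6.6 kHz are k·fs ± 6.6 kHz for integer k ≥ 0.
k=0: 6.6 kHz.
k=1: 44.9 kHz, 58.1 kHz.
k=2: 96.4 kHz, 109.6 kHz.
k=3: 147.9 kHz, 161.1 kHz.
k=4: 199.4 kHz, 212.6 kHz.
Within [59.5 kHz, 196.9 kHz]: 96.4 kHz, 109.6 kHz, 147.9 kHz, 161.1 kHz.

96.4 kHz, 109.6 kHz, 147.9 kHz, 161.1 kHz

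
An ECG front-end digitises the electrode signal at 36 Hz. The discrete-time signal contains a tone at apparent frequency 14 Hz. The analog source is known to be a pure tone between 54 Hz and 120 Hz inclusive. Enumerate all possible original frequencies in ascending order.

Frequencies that alias to 14 Hz are k·fs ± 14 Hz for integer k ≥ 0.
k=0: 14 Hz.
k=1: 22 Hz, 50 Hz.
k=2: 58 Hz, 86 Hz.
k=3: 94 Hz, 122 Hz.
k=4: 130 Hz, 158 Hz.
Within [54 Hz, 120 Hz]: 58 Hz, 86 Hz, 94 Hz.

58 Hz, 86 Hz, 94 Hz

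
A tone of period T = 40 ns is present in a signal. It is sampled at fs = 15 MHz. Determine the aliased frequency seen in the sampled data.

5 MHz

T = 40 ns → f = 1/T = 25 MHz.
25 MHz mod fs = 10 MHz.
10 MHz > fs/2 = 7.5 MHz, folds to fs − 10 MHz = 5 MHz.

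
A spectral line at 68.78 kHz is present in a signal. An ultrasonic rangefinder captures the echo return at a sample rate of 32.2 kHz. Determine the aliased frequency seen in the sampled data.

68.78 kHz mod fs = 4.38 kHz.
4.38 kHz ≤ fs/2 = 16.1 kHz, appears at 4.38 kHz.

4.38 kHz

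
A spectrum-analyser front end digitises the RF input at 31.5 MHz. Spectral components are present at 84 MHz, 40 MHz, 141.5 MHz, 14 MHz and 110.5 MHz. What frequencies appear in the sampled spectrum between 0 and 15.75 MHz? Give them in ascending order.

fs/2 = 15.75 MHz.
84 MHz mod fs = 21 MHz.
21 MHz > fs/2 = 15.75 MHz, folds to fs − 21 MHz = 10.5 MHz.
40 MHz mod fs = 8.5 MHz.
8.5 MHz ≤ fs/2 = 15.75 MHz, appears at 8.5 MHz.
141.5 MHz mod fs = 15.5 MHz.
15.5 MHz ≤ fs/2 = 15.75 MHz, appears at 15.5 MHz.
14 MHz ≤ fs/2 = 15.75 MHz, passes unchanged.
110.5 MHz mod fs = 16 MHz.
16 MHz > fs/2 = 15.75 MHz, folds to fs − 16 MHz = 15.5 MHz.
Distinct values: {8.5 MHz, 10.5 MHz, 14 MHz, 15.5 MHz}.

8.5 MHz, 10.5 MHz, 14 MHz, 15.5 MHz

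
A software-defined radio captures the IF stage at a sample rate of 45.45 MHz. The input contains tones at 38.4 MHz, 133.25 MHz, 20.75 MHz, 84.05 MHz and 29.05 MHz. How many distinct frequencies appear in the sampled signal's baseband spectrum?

5

fs/2 = 22.725 MHz.
38.4 MHz > fs/2 = 22.725 MHz, folds to fs − 38.4 MHz = 7.05 MHz.
133.25 MHz mod fs = 42.35 MHz.
42.35 MHz > fs/2 = 22.725 MHz, folds to fs − 42.35 MHz = 3.1 MHz.
20.75 MHz ≤ fs/2 = 22.725 MHz, passes unchanged.
84.05 MHz mod fs = 38.6 MHz.
38.6 MHz > fs/2 = 22.725 MHz, folds to fs − 38.6 MHz = 6.85 MHz.
29.05 MHz > fs/2 = 22.725 MHz, folds to fs − 29.05 MHz = 16.4 MHz.
Distinct values: {3.1 MHz, 6.85 MHz, 7.05 MHz, 16.4 MHz, 20.75 MHz} → 5.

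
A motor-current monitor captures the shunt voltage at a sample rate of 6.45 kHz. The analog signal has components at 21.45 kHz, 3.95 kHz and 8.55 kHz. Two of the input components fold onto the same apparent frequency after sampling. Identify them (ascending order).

8.55 kHz, 21.45 kHz

fs/2 = 3.225 kHz.
21.45 kHz mod fs = 2.1 kHz.
2.1 kHz ≤ fs/2 = 3.225 kHz, appears at 2.1 kHz.
3.95 kHz > fs/2 = 3.225 kHz, folds to fs − 3.95 kHz = 2.5 kHz.
8.55 kHz mod fs = 2.1 kHz.
2.1 kHz ≤ fs/2 = 3.225 kHz, appears at 2.1 kHz.
8.55 kHz and 21.45 kHz both map to 2.1 kHz.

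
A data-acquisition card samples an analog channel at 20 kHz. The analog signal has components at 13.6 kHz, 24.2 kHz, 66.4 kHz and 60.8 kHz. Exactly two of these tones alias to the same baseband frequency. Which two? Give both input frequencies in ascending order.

13.6 kHz, 66.4 kHz

fs/2 = 10 kHz.
13.6 kHz > fs/2 = 10 kHz, folds to fs − 13.6 kHz = 6.4 kHz.
24.2 kHz mod fs = 4.2 kHz.
4.2 kHz ≤ fs/2 = 10 kHz, appears at 4.2 kHz.
66.4 kHz mod fs = 6.4 kHz.
6.4 kHz ≤ fs/2 = 10 kHz, appears at 6.4 kHz.
60.8 kHz mod fs = 0.8 kHz.
0.8 kHz ≤ fs/2 = 10 kHz, appears at 0.8 kHz.
13.6 kHz and 66.4 kHz both map to 6.4 kHz.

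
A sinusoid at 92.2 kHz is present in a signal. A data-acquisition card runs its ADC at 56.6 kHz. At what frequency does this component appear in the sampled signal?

92.2 kHz mod fs = 35.6 kHz.
35.6 kHz > fs/2 = 28.3 kHz, folds to fs − 35.6 kHz = 21 kHz.

21 kHz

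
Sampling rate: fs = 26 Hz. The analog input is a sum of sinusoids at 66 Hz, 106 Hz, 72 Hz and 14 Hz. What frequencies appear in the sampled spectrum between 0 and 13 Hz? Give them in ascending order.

fs/2 = 13 Hz.
66 Hz mod fs = 14 Hz.
14 Hz > fs/2 = 13 Hz, folds to fs − 14 Hz = 12 Hz.
106 Hz mod fs = 2 Hz.
2 Hz ≤ fs/2 = 13 Hz, appears at 2 Hz.
72 Hz mod fs = 20 Hz.
20 Hz > fs/2 = 13 Hz, folds to fs − 20 Hz = 6 Hz.
14 Hz > fs/2 = 13 Hz, folds to fs − 14 Hz = 12 Hz.
Distinct values: {2 Hz, 6 Hz, 12 Hz}.

2 Hz, 6 Hz, 12 Hz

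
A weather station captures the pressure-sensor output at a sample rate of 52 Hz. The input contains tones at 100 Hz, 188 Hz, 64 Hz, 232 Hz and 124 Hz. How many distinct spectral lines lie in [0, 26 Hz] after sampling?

4

fs/2 = 26 Hz.
100 Hz mod fs = 48 Hz.
48 Hz > fs/2 = 26 Hz, folds to fs − 48 Hz = 4 Hz.
188 Hz mod fs = 32 Hz.
32 Hz > fs/2 = 26 Hz, folds to fs − 32 Hz = 20 Hz.
64 Hz mod fs = 12 Hz.
12 Hz ≤ fs/2 = 26 Hz, appears at 12 Hz.
232 Hz mod fs = 24 Hz.
24 Hz ≤ fs/2 = 26 Hz, appears at 24 Hz.
124 Hz mod fs = 20 Hz.
20 Hz ≤ fs/2 = 26 Hz, appears at 20 Hz.
Distinct values: {4 Hz, 12 Hz, 20 Hz, 24 Hz} → 4.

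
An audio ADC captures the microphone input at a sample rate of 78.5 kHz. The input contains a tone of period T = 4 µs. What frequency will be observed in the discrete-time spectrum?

T = 4 µs → f = 1/T = 250 kHz.
250 kHz mod fs = 14.5 kHz.
14.5 kHz ≤ fs/2 = 39.25 kHz, appears at 14.5 kHz.

14.5 kHz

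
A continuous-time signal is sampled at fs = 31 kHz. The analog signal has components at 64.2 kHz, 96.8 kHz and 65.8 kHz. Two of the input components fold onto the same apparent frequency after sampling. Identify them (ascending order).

65.8 kHz, 96.8 kHz

fs/2 = 15.5 kHz.
64.2 kHz mod fs = 2.2 kHz.
2.2 kHz ≤ fs/2 = 15.5 kHz, appears at 2.2 kHz.
96.8 kHz mod fs = 3.8 kHz.
3.8 kHz ≤ fs/2 = 15.5 kHz, appears at 3.8 kHz.
65.8 kHz mod fs = 3.8 kHz.
3.8 kHz ≤ fs/2 = 15.5 kHz, appears at 3.8 kHz.
65.8 kHz and 96.8 kHz both map to 3.8 kHz.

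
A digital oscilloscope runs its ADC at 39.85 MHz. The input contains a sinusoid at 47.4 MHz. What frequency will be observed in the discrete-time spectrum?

47.4 MHz mod fs = 7.55 MHz.
7.55 MHz ≤ fs/2 = 19.925 MHz, appears at 7.55 MHz.

7.55 MHz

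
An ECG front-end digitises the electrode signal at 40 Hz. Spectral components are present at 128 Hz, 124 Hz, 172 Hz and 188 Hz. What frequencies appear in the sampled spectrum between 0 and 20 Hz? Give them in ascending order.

4 Hz, 8 Hz, 12 Hz

fs/2 = 20 Hz.
128 Hz mod fs = 8 Hz.
8 Hz ≤ fs/2 = 20 Hz, appears at 8 Hz.
124 Hz mod fs = 4 Hz.
4 Hz ≤ fs/2 = 20 Hz, appears at 4 Hz.
172 Hz mod fs = 12 Hz.
12 Hz ≤ fs/2 = 20 Hz, appears at 12 Hz.
188 Hz mod fs = 28 Hz.
28 Hz > fs/2 = 20 Hz, folds to fs − 28 Hz = 12 Hz.
Distinct values: {4 Hz, 8 Hz, 12 Hz}.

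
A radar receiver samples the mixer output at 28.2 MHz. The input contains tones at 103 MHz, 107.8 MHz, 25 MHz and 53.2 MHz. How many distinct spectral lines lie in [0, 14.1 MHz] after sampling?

fs/2 = 14.1 MHz.
103 MHz mod fs = 18.4 MHz.
18.4 MHz > fs/2 = 14.1 MHz, folds to fs − 18.4 MHz = 9.8 MHz.
107.8 MHz mod fs = 23.2 MHz.
23.2 MHz > fs/2 = 14.1 MHz, folds to fs − 23.2 MHz = 5 MHz.
25 MHz > fs/2 = 14.1 MHz, folds to fs − 25 MHz = 3.2 MHz.
53.2 MHz mod fs = 25 MHz.
25 MHz > fs/2 = 14.1 MHz, folds to fs − 25 MHz = 3.2 MHz.
Distinct values: {3.2 MHz, 5 MHz, 9.8 MHz} → 3.

3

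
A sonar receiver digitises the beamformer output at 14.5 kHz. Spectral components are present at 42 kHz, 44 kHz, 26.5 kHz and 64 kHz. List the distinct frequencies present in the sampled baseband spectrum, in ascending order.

0.5 kHz, 1.5 kHz, 2.5 kHz, 6 kHz

fs/2 = 7.25 kHz.
42 kHz mod fs = 13 kHz.
13 kHz > fs/2 = 7.25 kHz, folds to fs − 13 kHz = 1.5 kHz.
44 kHz mod fs = 0.5 kHz.
0.5 kHz ≤ fs/2 = 7.25 kHz, appears at 0.5 kHz.
26.5 kHz mod fs = 12 kHz.
12 kHz > fs/2 = 7.25 kHz, folds to fs − 12 kHz = 2.5 kHz.
64 kHz mod fs = 6 kHz.
6 kHz ≤ fs/2 = 7.25 kHz, appears at 6 kHz.
Distinct values: {0.5 kHz, 1.5 kHz, 2.5 kHz, 6 kHz}.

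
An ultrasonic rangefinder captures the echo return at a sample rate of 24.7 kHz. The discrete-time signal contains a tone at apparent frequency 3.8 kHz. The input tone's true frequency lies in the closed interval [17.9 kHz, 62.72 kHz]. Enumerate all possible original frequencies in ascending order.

20.9 kHz, 28.5 kHz, 45.6 kHz, 53.2 kHz

Frequencies that alias to 3.8 kHz are k·fs ± 3.8 kHz for integer k ≥ 0.
k=0: 3.8 kHz.
k=1: 20.9 kHz, 28.5 kHz.
k=2: 45.6 kHz, 53.2 kHz.
k=3: 70.3 kHz, 77.9 kHz.
Within [17.9 kHz, 62.72 kHz]: 20.9 kHz, 28.5 kHz, 45.6 kHz, 53.2 kHz.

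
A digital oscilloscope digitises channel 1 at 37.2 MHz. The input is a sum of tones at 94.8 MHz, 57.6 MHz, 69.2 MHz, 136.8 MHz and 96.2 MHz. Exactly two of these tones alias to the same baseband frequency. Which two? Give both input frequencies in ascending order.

fs/2 = 18.6 MHz.
94.8 MHz mod fs = 20.4 MHz.
20.4 MHz > fs/2 = 18.6 MHz, folds to fs − 20.4 MHz = 16.8 MHz.
57.6 MHz mod fs = 20.4 MHz.
20.4 MHz > fs/2 = 18.6 MHz, folds to fs − 20.4 MHz = 16.8 MHz.
69.2 MHz mod fs = 32 MHz.
32 MHz > fs/2 = 18.6 MHz, folds to fs − 32 MHz = 5.2 MHz.
136.8 MHz mod fs = 25.2 MHz.
25.2 MHz > fs/2 = 18.6 MHz, folds to fs − 25.2 MHz = 12 MHz.
96.2 MHz mod fs = 21.8 MHz.
21.8 MHz > fs/2 = 18.6 MHz, folds to fs − 21.8 MHz = 15.4 MHz.
57.6 MHz and 94.8 MHz both map to 16.8 MHz.

57.6 MHz, 94.8 MHz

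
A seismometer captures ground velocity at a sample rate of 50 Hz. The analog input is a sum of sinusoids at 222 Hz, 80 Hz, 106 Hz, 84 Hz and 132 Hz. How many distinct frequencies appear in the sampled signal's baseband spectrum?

fs/2 = 25 Hz.
222 Hz mod fs = 22 Hz.
22 Hz ≤ fs/2 = 25 Hz, appears at 22 Hz.
80 Hz mod fs = 30 Hz.
30 Hz > fs/2 = 25 Hz, folds to fs − 30 Hz = 20 Hz.
106 Hz mod fs = 6 Hz.
6 Hz ≤ fs/2 = 25 Hz, appears at 6 Hz.
84 Hz mod fs = 34 Hz.
34 Hz > fs/2 = 25 Hz, folds to fs − 34 Hz = 16 Hz.
132 Hz mod fs = 32 Hz.
32 Hz > fs/2 = 25 Hz, folds to fs − 32 Hz = 18 Hz.
Distinct values: {6 Hz, 16 Hz, 18 Hz, 20 Hz, 22 Hz} → 5.

5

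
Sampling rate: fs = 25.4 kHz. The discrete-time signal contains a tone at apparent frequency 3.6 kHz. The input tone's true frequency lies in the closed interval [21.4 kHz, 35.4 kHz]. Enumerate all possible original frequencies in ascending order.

Frequencies that alias to 3.6 kHz are k·fs ± 3.6 kHz for integer k ≥ 0.
k=0: 3.6 kHz.
k=1: 21.8 kHz, 29 kHz.
k=2: 47.2 kHz, 54.4 kHz.
Within [21.4 kHz, 35.4 kHz]: 21.8 kHz, 29 kHz.

21.8 kHz, 29 kHz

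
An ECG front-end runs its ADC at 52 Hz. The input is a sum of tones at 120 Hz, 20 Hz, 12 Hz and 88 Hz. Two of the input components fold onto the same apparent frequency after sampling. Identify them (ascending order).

88 Hz, 120 Hz

fs/2 = 26 Hz.
120 Hz mod fs = 16 Hz.
16 Hz ≤ fs/2 = 26 Hz, appears at 16 Hz.
20 Hz ≤ fs/2 = 26 Hz, passes unchanged.
12 Hz ≤ fs/2 = 26 Hz, passes unchanged.
88 Hz mod fs = 36 Hz.
36 Hz > fs/2 = 26 Hz, folds to fs − 36 Hz = 16 Hz.
88 Hz and 120 Hz both map to 16 Hz.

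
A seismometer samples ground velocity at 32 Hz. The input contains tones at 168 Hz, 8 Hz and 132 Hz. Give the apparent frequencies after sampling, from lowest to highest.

fs/2 = 16 Hz.
168 Hz mod fs = 8 Hz.
8 Hz ≤ fs/2 = 16 Hz, appears at 8 Hz.
8 Hz ≤ fs/2 = 16 Hz, passes unchanged.
132 Hz mod fs = 4 Hz.
4 Hz ≤ fs/2 = 16 Hz, appears at 4 Hz.
Distinct values: {4 Hz, 8 Hz}.

4 Hz, 8 Hz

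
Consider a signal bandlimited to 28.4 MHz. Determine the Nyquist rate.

Nyquist rate = 2 × 28.4 MHz = 56.8 MHz.

56.8 MHz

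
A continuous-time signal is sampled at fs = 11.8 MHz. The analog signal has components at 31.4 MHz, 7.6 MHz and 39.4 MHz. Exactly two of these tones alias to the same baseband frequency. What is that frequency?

4 MHz

fs/2 = 5.9 MHz.
31.4 MHz mod fs = 7.8 MHz.
7.8 MHz > fs/2 = 5.9 MHz, folds to fs − 7.8 MHz = 4 MHz.
7.6 MHz > fs/2 = 5.9 MHz, folds to fs − 7.6 MHz = 4.2 MHz.
39.4 MHz mod fs = 4 MHz.
4 MHz ≤ fs/2 = 5.9 MHz, appears at 4 MHz.
31.4 MHz and 39.4 MHz both map to 4 MHz.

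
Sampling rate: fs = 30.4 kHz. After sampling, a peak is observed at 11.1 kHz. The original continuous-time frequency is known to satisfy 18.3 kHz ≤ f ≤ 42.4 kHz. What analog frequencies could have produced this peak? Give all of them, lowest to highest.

Frequencies that alias to 11.1 kHz are k·fs ± 11.1 kHz for integer k ≥ 0.
k=0: 11.1 kHz.
k=1: 19.3 kHz, 41.5 kHz.
k=2: 49.7 kHz, 71.9 kHz.
Within [18.3 kHz, 42.4 kHz]: 19.3 kHz, 41.5 kHz.

19.3 kHz, 41.5 kHz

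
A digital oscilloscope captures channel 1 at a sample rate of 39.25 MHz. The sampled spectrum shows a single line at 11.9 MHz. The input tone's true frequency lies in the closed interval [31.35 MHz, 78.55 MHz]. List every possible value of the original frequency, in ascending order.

Frequencies that alias to 11.9 MHz are k·fs ± 11.9 MHz for integer k ≥ 0.
k=0: 11.9 MHz.
k=1: 27.35 MHz, 51.15 MHz.
k=2: 66.6 MHz, 90.4 MHz.
k=3: 105.85 MHz, 129.65 MHz.
Within [31.35 MHz, 78.55 MHz]: 51.15 MHz, 66.6 MHz.

51.15 MHz, 66.6 MHz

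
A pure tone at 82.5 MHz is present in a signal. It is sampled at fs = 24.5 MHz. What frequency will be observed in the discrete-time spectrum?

82.5 MHz mod fs = 9 MHz.
9 MHz ≤ fs/2 = 12.25 MHz, appears at 9 MHz.

9 MHz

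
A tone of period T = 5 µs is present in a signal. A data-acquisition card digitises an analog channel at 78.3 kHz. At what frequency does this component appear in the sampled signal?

T = 5 µs → f = 1/T = 200 kHz.
200 kHz mod fs = 43.4 kHz.
43.4 kHz > fs/2 = 39.15 kHz, folds to fs − 43.4 kHz = 34.9 kHz.

34.9 kHz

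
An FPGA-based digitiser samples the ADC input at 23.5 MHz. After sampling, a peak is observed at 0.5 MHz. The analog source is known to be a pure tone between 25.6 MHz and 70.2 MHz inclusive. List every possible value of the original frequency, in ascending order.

Frequencies that alias to 0.5 MHz are k·fs ± 0.5 MHz for integer k ≥ 0.
k=0: 0.5 MHz.
k=1: 23 MHz, 24 MHz.
k=2: 46.5 MHz, 47.5 MHz.
k=3: 70 MHz, 71 MHz.
k=4: 93.5 MHz, 94.5 MHz.
Within [25.6 MHz, 70.2 MHz]: 46.5 MHz, 47.5 MHz, 70 MHz.

46.5 MHz, 47.5 MHz, 70 MHz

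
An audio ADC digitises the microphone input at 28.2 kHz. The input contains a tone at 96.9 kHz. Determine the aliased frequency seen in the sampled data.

12.3 kHz

96.9 kHz mod fs = 12.3 kHz.
12.3 kHz ≤ fs/2 = 14.1 kHz, appears at 12.3 kHz.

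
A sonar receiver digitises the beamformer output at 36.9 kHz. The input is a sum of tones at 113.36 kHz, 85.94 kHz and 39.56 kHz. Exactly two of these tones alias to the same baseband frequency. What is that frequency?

2.66 kHz

fs/2 = 18.45 kHz.
113.36 kHz mod fs = 2.66 kHz.
2.66 kHz ≤ fs/2 = 18.45 kHz, appears at 2.66 kHz.
85.94 kHz mod fs = 12.14 kHz.
12.14 kHz ≤ fs/2 = 18.45 kHz, appears at 12.14 kHz.
39.56 kHz mod fs = 2.66 kHz.
2.66 kHz ≤ fs/2 = 18.45 kHz, appears at 2.66 kHz.
39.56 kHz and 113.36 kHz both map to 2.66 kHz.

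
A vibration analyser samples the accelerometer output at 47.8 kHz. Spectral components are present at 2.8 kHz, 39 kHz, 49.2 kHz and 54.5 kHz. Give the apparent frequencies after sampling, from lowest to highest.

fs/2 = 23.9 kHz.
2.8 kHz ≤ fs/2 = 23.9 kHz, passes unchanged.
39 kHz > fs/2 = 23.9 kHz, folds to fs − 39 kHz = 8.8 kHz.
49.2 kHz mod fs = 1.4 kHz.
1.4 kHz ≤ fs/2 = 23.9 kHz, appears at 1.4 kHz.
54.5 kHz mod fs = 6.7 kHz.
6.7 kHz ≤ fs/2 = 23.9 kHz, appears at 6.7 kHz.
Distinct values: {1.4 kHz, 2.8 kHz, 6.7 kHz, 8.8 kHz}.

1.4 kHz, 2.8 kHz, 6.7 kHz, 8.8 kHz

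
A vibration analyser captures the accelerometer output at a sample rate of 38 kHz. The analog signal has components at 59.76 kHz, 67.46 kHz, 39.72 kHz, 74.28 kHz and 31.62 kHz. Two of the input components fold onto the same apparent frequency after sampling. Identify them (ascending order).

fs/2 = 19 kHz.
59.76 kHz mod fs = 21.76 kHz.
21.76 kHz > fs/2 = 19 kHz, folds to fs − 21.76 kHz = 16.24 kHz.
67.46 kHz mod fs = 29.46 kHz.
29.46 kHz > fs/2 = 19 kHz, folds to fs − 29.46 kHz = 8.54 kHz.
39.72 kHz mod fs = 1.72 kHz.
1.72 kHz ≤ fs/2 = 19 kHz, appears at 1.72 kHz.
74.28 kHz mod fs = 36.28 kHz.
36.28 kHz > fs/2 = 19 kHz, folds to fs − 36.28 kHz = 1.72 kHz.
31.62 kHz > fs/2 = 19 kHz, folds to fs − 31.62 kHz = 6.38 kHz.
39.72 kHz and 74.28 kHz both map to 1.72 kHz.

39.72 kHz, 74.28 kHz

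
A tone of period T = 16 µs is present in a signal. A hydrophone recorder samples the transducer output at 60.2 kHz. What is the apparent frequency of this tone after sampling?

T = 16 µs → f = 1/T = 62.5 kHz.
62.5 kHz mod fs = 2.3 kHz.
2.3 kHz ≤ fs/2 = 30.1 kHz, appears at 2.3 kHz.

2.3 kHz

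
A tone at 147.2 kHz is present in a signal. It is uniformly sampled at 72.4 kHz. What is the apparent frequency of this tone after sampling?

147.2 kHz mod fs = 2.4 kHz.
2.4 kHz ≤ fs/2 = 36.2 kHz, appears at 2.4 kHz.

2.4 kHz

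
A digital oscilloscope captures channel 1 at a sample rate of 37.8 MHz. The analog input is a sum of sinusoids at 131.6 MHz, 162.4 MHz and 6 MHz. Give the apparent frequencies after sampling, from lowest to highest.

6 MHz, 11.2 MHz, 18.2 MHz

fs/2 = 18.9 MHz.
131.6 MHz mod fs = 18.2 MHz.
18.2 MHz ≤ fs/2 = 18.9 MHz, appears at 18.2 MHz.
162.4 MHz mod fs = 11.2 MHz.
11.2 MHz ≤ fs/2 = 18.9 MHz, appears at 11.2 MHz.
6 MHz ≤ fs/2 = 18.9 MHz, passes unchanged.
Distinct values: {6 MHz, 11.2 MHz, 18.2 MHz}.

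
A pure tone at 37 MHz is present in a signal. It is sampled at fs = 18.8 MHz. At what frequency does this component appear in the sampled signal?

0.6 MHz

37 MHz mod fs = 18.2 MHz.
18.2 MHz > fs/2 = 9.4 MHz, folds to fs − 18.2 MHz = 0.6 MHz.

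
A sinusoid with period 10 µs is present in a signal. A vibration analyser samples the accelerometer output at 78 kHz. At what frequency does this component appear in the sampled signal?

T = 10 µs → f = 1/T = 100 kHz.
100 kHz mod fs = 22 kHz.
22 kHz ≤ fs/2 = 39 kHz, appears at 22 kHz.

22 kHz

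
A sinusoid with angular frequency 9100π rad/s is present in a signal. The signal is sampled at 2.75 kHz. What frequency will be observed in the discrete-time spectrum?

ω = 9100π rad/s → f = ω/(2π) = 4550 Hz = 4.55 kHz.
4.55 kHz mod fs = 1.8 kHz.
1.8 kHz > fs/2 = 1.375 kHz, folds to fs − 1.8 kHz = 0.95 kHz.

0.95 kHz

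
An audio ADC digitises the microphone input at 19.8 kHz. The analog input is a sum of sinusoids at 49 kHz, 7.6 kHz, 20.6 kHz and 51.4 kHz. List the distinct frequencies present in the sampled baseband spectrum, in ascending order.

fs/2 = 9.9 kHz.
49 kHz mod fs = 9.4 kHz.
9.4 kHz ≤ fs/2 = 9.9 kHz, appears at 9.4 kHz.
7.6 kHz ≤ fs/2 = 9.9 kHz, passes unchanged.
20.6 kHz mod fs = 0.8 kHz.
0.8 kHz ≤ fs/2 = 9.9 kHz, appears at 0.8 kHz.
51.4 kHz mod fs = 11.8 kHz.
11.8 kHz > fs/2 = 9.9 kHz, folds to fs − 11.8 kHz = 8 kHz.
Distinct values: {0.8 kHz, 7.6 kHz, 8 kHz, 9.4 kHz}.

0.8 kHz, 7.6 kHz, 8 kHz, 9.4 kHz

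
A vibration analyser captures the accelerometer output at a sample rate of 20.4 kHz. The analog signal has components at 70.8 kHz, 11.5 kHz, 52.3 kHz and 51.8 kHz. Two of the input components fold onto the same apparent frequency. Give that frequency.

fs/2 = 10.2 kHz.
70.8 kHz mod fs = 9.6 kHz.
9.6 kHz ≤ fs/2 = 10.2 kHz, appears at 9.6 kHz.
11.5 kHz > fs/2 = 10.2 kHz, folds to fs − 11.5 kHz = 8.9 kHz.
52.3 kHz mod fs = 11.5 kHz.
11.5 kHz > fs/2 = 10.2 kHz, folds to fs − 11.5 kHz = 8.9 kHz.
51.8 kHz mod fs = 11 kHz.
11 kHz > fs/2 = 10.2 kHz, folds to fs − 11 kHz = 9.4 kHz.
11.5 kHz and 52.3 kHz both map to 8.9 kHz.

8.9 kHz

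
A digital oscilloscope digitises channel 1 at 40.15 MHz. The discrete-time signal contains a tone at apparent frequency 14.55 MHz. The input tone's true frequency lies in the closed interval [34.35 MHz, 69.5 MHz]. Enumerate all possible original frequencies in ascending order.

54.7 MHz, 65.75 MHz

Frequencies that alias to 14.55 MHz are k·fs ± 14.55 MHz for integer k ≥ 0.
k=0: 14.55 MHz.
k=1: 25.6 MHz, 54.7 MHz.
k=2: 65.75 MHz, 94.85 MHz.
k=3: 105.9 MHz, 135 MHz.
Within [34.35 MHz, 69.5 MHz]: 54.7 MHz, 65.75 MHz.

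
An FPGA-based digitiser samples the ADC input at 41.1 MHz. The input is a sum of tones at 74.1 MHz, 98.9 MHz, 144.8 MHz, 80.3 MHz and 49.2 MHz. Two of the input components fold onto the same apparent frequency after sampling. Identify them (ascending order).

49.2 MHz, 74.1 MHz

fs/2 = 20.55 MHz.
74.1 MHz mod fs = 33 MHz.
33 MHz > fs/2 = 20.55 MHz, folds to fs − 33 MHz = 8.1 MHz.
98.9 MHz mod fs = 16.7 MHz.
16.7 MHz ≤ fs/2 = 20.55 MHz, appears at 16.7 MHz.
144.8 MHz mod fs = 21.5 MHz.
21.5 MHz > fs/2 = 20.55 MHz, folds to fs − 21.5 MHz = 19.6 MHz.
80.3 MHz mod fs = 39.2 MHz.
39.2 MHz > fs/2 = 20.55 MHz, folds to fs − 39.2 MHz = 1.9 MHz.
49.2 MHz mod fs = 8.1 MHz.
8.1 MHz ≤ fs/2 = 20.55 MHz, appears at 8.1 MHz.
49.2 MHz and 74.1 MHz both map to 8.1 MHz.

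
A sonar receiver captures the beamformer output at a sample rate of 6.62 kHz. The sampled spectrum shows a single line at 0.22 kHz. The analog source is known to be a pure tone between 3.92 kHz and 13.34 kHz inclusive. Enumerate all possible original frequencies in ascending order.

Frequencies that alias to 0.22 kHz are k·fs ± 0.22 kHz for integer k ≥ 0.
k=0: 0.22 kHz.
k=1: 6.4 kHz, 6.84 kHz.
k=2: 13.02 kHz, 13.46 kHz.
k=3: 19.64 kHz, 20.08 kHz.
Within [3.92 kHz, 13.34 kHz]: 6.4 kHz, 6.84 kHz, 13.02 kHz.

6.4 kHz, 6.84 kHz, 13.02 kHz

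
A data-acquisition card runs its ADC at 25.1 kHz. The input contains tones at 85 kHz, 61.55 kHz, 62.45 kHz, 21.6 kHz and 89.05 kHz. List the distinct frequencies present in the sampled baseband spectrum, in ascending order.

fs/2 = 12.55 kHz.
85 kHz mod fs = 9.7 kHz.
9.7 kHz ≤ fs/2 = 12.55 kHz, appears at 9.7 kHz.
61.55 kHz mod fs = 11.35 kHz.
11.35 kHz ≤ fs/2 = 12.55 kHz, appears at 11.35 kHz.
62.45 kHz mod fs = 12.25 kHz.
12.25 kHz ≤ fs/2 = 12.55 kHz, appears at 12.25 kHz.
21.6 kHz > fs/2 = 12.55 kHz, folds to fs − 21.6 kHz = 3.5 kHz.
89.05 kHz mod fs = 13.75 kHz.
13.75 kHz > fs/2 = 12.55 kHz, folds to fs − 13.75 kHz = 11.35 kHz.
Distinct values: {3.5 kHz, 9.7 kHz, 11.35 kHz, 12.25 kHz}.

3.5 kHz, 9.7 kHz, 11.35 kHz, 12.25 kHz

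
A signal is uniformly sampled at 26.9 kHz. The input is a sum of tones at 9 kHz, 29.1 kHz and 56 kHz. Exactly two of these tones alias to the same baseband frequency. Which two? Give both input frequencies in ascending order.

29.1 kHz, 56 kHz

fs/2 = 13.45 kHz.
9 kHz ≤ fs/2 = 13.45 kHz, passes unchanged.
29.1 kHz mod fs = 2.2 kHz.
2.2 kHz ≤ fs/2 = 13.45 kHz, appears at 2.2 kHz.
56 kHz mod fs = 2.2 kHz.
2.2 kHz ≤ fs/2 = 13.45 kHz, appears at 2.2 kHz.
29.1 kHz and 56 kHz both map to 2.2 kHz.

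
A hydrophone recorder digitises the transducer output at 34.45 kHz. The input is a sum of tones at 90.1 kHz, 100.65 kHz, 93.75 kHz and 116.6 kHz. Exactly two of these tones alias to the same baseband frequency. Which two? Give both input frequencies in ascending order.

90.1 kHz, 116.6 kHz

fs/2 = 17.225 kHz.
90.1 kHz mod fs = 21.2 kHz.
21.2 kHz > fs/2 = 17.225 kHz, folds to fs − 21.2 kHz = 13.25 kHz.
100.65 kHz mod fs = 31.75 kHz.
31.75 kHz > fs/2 = 17.225 kHz, folds to fs − 31.75 kHz = 2.7 kHz.
93.75 kHz mod fs = 24.85 kHz.
24.85 kHz > fs/2 = 17.225 kHz, folds to fs − 24.85 kHz = 9.6 kHz.
116.6 kHz mod fs = 13.25 kHz.
13.25 kHz ≤ fs/2 = 17.225 kHz, appears at 13.25 kHz.
90.1 kHz and 116.6 kHz both map to 13.25 kHz.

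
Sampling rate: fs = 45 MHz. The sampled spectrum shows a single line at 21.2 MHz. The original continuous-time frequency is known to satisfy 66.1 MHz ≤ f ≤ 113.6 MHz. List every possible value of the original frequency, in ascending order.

66.2 MHz, 68.8 MHz, 111.2 MHz

Frequencies that alias to 21.2 MHz are k·fs ± 21.2 MHz for integer k ≥ 0.
k=0: 21.2 MHz.
k=1: 23.8 MHz, 66.2 MHz.
k=2: 68.8 MHz, 111.2 MHz.
k=3: 113.8 MHz, 156.2 MHz.
Within [66.1 MHz, 113.6 MHz]: 66.2 MHz, 68.8 MHz, 111.2 MHz.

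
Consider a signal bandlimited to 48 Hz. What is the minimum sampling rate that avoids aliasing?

96 Hz

Nyquist rate = 2 × 48 Hz = 96 Hz.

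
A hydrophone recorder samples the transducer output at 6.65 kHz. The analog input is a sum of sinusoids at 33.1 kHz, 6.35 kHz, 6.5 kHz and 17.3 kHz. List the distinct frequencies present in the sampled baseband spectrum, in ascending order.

fs/2 = 3.325 kHz.
33.1 kHz mod fs = 6.5 kHz.
6.5 kHz > fs/2 = 3.325 kHz, folds to fs − 6.5 kHz = 0.15 kHz.
6.35 kHz > fs/2 = 3.325 kHz, folds to fs − 6.35 kHz = 0.3 kHz.
6.5 kHz > fs/2 = 3.325 kHz, folds to fs − 6.5 kHz = 0.15 kHz.
17.3 kHz mod fs = 4 kHz.
4 kHz > fs/2 = 3.325 kHz, folds to fs − 4 kHz = 2.65 kHz.
Distinct values: {0.15 kHz, 0.3 kHz, 2.65 kHz}.

0.15 kHz, 0.3 kHz, 2.65 kHz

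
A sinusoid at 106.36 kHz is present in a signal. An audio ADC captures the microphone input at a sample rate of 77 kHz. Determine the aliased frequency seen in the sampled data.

106.36 kHz mod fs = 29.36 kHz.
29.36 kHz ≤ fs/2 = 38.5 kHz, appears at 29.36 kHz.

29.36 kHz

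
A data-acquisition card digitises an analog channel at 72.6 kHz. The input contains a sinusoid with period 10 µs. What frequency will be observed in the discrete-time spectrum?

27.4 kHz

T = 10 µs → f = 1/T = 100 kHz.
100 kHz mod fs = 27.4 kHz.
27.4 kHz ≤ fs/2 = 36.3 kHz, appears at 27.4 kHz.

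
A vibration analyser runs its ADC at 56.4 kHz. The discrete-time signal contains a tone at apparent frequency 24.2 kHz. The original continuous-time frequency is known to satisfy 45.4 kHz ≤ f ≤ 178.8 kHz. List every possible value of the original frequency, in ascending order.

Frequencies that alias to 24.2 kHz are k·fs ± 24.2 kHz for integer k ≥ 0.
k=0: 24.2 kHz.
k=1: 32.2 kHz, 80.6 kHz.
k=2: 88.6 kHz, 137 kHz.
k=3: 145 kHz, 193.4 kHz.
k=4: 201.4 kHz, 249.8 kHz.
Within [45.4 kHz, 178.8 kHz]: 80.6 kHz, 88.6 kHz, 137 kHz, 145 kHz.

80.6 kHz, 88.6 kHz, 137 kHz, 145 kHz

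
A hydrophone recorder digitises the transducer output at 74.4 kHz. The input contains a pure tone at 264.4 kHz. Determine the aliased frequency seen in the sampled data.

33.2 kHz

264.4 kHz mod fs = 41.2 kHz.
41.2 kHz > fs/2 = 37.2 kHz, folds to fs − 41.2 kHz = 33.2 kHz.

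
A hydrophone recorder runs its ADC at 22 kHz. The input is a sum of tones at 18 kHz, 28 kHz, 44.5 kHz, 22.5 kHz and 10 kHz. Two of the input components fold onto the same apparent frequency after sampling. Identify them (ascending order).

22.5 kHz, 44.5 kHz

fs/2 = 11 kHz.
18 kHz > fs/2 = 11 kHz, folds to fs − 18 kHz = 4 kHz.
28 kHz mod fs = 6 kHz.
6 kHz ≤ fs/2 = 11 kHz, appears at 6 kHz.
44.5 kHz mod fs = 0.5 kHz.
0.5 kHz ≤ fs/2 = 11 kHz, appears at 0.5 kHz.
22.5 kHz mod fs = 0.5 kHz.
0.5 kHz ≤ fs/2 = 11 kHz, appears at 0.5 kHz.
10 kHz ≤ fs/2 = 11 kHz, passes unchanged.
22.5 kHz and 44.5 kHz both map to 0.5 kHz.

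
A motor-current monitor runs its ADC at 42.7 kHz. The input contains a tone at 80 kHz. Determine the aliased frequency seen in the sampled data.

80 kHz mod fs = 37.3 kHz.
37.3 kHz > fs/2 = 21.35 kHz, folds to fs − 37.3 kHz = 5.4 kHz.

5.4 kHz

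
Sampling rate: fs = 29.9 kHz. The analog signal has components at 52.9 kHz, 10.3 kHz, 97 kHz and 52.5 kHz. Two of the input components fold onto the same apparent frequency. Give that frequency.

7.3 kHz

fs/2 = 14.95 kHz.
52.9 kHz mod fs = 23 kHz.
23 kHz > fs/2 = 14.95 kHz, folds to fs − 23 kHz = 6.9 kHz.
10.3 kHz ≤ fs/2 = 14.95 kHz, passes unchanged.
97 kHz mod fs = 7.3 kHz.
7.3 kHz ≤ fs/2 = 14.95 kHz, appears at 7.3 kHz.
52.5 kHz mod fs = 22.6 kHz.
22.6 kHz > fs/2 = 14.95 kHz, folds to fs − 22.6 kHz = 7.3 kHz.
52.5 kHz and 97 kHz both map to 7.3 kHz.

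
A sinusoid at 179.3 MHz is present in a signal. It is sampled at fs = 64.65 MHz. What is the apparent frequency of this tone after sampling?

14.65 MHz

179.3 MHz mod fs = 50 MHz.
50 MHz > fs/2 = 32.325 MHz, folds to fs − 50 MHz = 14.65 MHz.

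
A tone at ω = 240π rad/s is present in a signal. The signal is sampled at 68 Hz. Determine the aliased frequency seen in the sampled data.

16 Hz

ω = 240π rad/s → f = ω/(2π) = 120 Hz.
120 Hz mod fs = 52 Hz.
52 Hz > fs/2 = 34 Hz, folds to fs − 52 Hz = 16 Hz.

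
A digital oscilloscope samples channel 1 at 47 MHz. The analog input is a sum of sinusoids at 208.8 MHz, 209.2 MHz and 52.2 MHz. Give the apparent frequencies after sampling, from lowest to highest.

fs/2 = 23.5 MHz.
208.8 MHz mod fs = 20.8 MHz.
20.8 MHz ≤ fs/2 = 23.5 MHz, appears at 20.8 MHz.
209.2 MHz mod fs = 21.2 MHz.
21.2 MHz ≤ fs/2 = 23.5 MHz, appears at 21.2 MHz.
52.2 MHz mod fs = 5.2 MHz.
5.2 MHz ≤ fs/2 = 23.5 MHz, appears at 5.2 MHz.
Distinct values: {5.2 MHz, 20.8 MHz, 21.2 MHz}.

5.2 MHz, 20.8 MHz, 21.2 MHz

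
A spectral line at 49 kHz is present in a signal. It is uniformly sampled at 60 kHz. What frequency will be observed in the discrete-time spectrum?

49 kHz > fs/2 = 30 kHz, folds to fs − 49 kHz = 11 kHz.

11 kHz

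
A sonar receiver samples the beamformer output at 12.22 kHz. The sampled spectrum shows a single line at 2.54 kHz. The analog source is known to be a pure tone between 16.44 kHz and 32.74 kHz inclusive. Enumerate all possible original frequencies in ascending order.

21.9 kHz, 26.98 kHz

Frequencies that alias to 2.54 kHz are k·fs ± 2.54 kHz for integer k ≥ 0.
k=0: 2.54 kHz.
k=1: 9.68 kHz, 14.76 kHz.
k=2: 21.9 kHz, 26.98 kHz.
k=3: 34.12 kHz, 39.2 kHz.
Within [16.44 kHz, 32.74 kHz]: 21.9 kHz, 26.98 kHz.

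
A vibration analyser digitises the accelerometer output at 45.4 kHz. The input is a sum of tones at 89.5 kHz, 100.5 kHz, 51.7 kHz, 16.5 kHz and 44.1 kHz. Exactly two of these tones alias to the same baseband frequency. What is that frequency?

fs/2 = 22.7 kHz.
89.5 kHz mod fs = 44.1 kHz.
44.1 kHz > fs/2 = 22.7 kHz, folds to fs − 44.1 kHz = 1.3 kHz.
100.5 kHz mod fs = 9.7 kHz.
9.7 kHz ≤ fs/2 = 22.7 kHz, appears at 9.7 kHz.
51.7 kHz mod fs = 6.3 kHz.
6.3 kHz ≤ fs/2 = 22.7 kHz, appears at 6.3 kHz.
16.5 kHz ≤ fs/2 = 22.7 kHz, passes unchanged.
44.1 kHz > fs/2 = 22.7 kHz, folds to fs − 44.1 kHz = 1.3 kHz.
44.1 kHz and 89.5 kHz both map to 1.3 kHz.

1.3 kHz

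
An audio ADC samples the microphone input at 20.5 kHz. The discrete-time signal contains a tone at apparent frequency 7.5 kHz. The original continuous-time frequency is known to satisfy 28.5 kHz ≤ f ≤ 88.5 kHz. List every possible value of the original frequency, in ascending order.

33.5 kHz, 48.5 kHz, 54 kHz, 69 kHz, 74.5 kHz

Frequencies that alias to 7.5 kHz are k·fs ± 7.5 kHz for integer k ≥ 0.
k=0: 7.5 kHz.
k=1: 13 kHz, 28 kHz.
k=2: 33.5 kHz, 48.5 kHz.
k=3: 54 kHz, 69 kHz.
k=4: 74.5 kHz, 89.5 kHz.
k=5: 95 kHz, 110 kHz.
Within [28.5 kHz, 88.5 kHz]: 33.5 kHz, 48.5 kHz, 54 kHz, 69 kHz, 74.5 kHz.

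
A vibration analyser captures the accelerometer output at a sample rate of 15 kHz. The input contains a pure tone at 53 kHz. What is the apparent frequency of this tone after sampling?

7 kHz

53 kHz mod fs = 8 kHz.
8 kHz > fs/2 = 7.5 kHz, folds to fs − 8 kHz = 7 kHz.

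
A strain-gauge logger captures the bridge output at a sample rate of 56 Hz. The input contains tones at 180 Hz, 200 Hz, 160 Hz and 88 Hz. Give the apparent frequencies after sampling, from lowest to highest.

8 Hz, 12 Hz, 24 Hz

fs/2 = 28 Hz.
180 Hz mod fs = 12 Hz.
12 Hz ≤ fs/2 = 28 Hz, appears at 12 Hz.
200 Hz mod fs = 32 Hz.
32 Hz > fs/2 = 28 Hz, folds to fs − 32 Hz = 24 Hz.
160 Hz mod fs = 48 Hz.
48 Hz > fs/2 = 28 Hz, folds to fs − 48 Hz = 8 Hz.
88 Hz mod fs = 32 Hz.
32 Hz > fs/2 = 28 Hz, folds to fs − 32 Hz = 24 Hz.
Distinct values: {8 Hz, 12 Hz, 24 Hz}.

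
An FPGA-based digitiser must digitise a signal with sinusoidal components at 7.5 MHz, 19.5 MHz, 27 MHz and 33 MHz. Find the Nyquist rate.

66 MHz

Highest-frequency component: 33 MHz.
Nyquist rate = 2 × 33 MHz = 66 MHz.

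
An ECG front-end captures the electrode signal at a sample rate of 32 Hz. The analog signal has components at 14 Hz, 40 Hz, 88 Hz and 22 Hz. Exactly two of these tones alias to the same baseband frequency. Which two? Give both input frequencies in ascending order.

fs/2 = 16 Hz.
14 Hz ≤ fs/2 = 16 Hz, passes unchanged.
40 Hz mod fs = 8 Hz.
8 Hz ≤ fs/2 = 16 Hz, appears at 8 Hz.
88 Hz mod fs = 24 Hz.
24 Hz > fs/2 = 16 Hz, folds to fs − 24 Hz = 8 Hz.
22 Hz > fs/2 = 16 Hz, folds to fs − 22 Hz = 10 Hz.
40 Hz and 88 Hz both map to 8 Hz.

40 Hz, 88 Hz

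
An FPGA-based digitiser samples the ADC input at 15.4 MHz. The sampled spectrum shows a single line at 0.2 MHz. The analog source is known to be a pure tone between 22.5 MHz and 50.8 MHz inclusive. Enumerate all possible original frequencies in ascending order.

30.6 MHz, 31 MHz, 46 MHz, 46.4 MHz

Frequencies that alias to 0.2 MHz are k·fs ± 0.2 MHz for integer k ≥ 0.
k=0: 0.2 MHz.
k=1: 15.2 MHz, 15.6 MHz.
k=2: 30.6 MHz, 31 MHz.
k=3: 46 MHz, 46.4 MHz.
k=4: 61.4 MHz, 61.8 MHz.
Within [22.5 MHz, 50.8 MHz]: 30.6 MHz, 31 MHz, 46 MHz, 46.4 MHz.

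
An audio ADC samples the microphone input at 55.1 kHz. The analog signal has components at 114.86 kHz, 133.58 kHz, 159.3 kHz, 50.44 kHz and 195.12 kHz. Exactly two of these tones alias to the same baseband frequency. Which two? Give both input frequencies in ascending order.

50.44 kHz, 114.86 kHz

fs/2 = 27.55 kHz.
114.86 kHz mod fs = 4.66 kHz.
4.66 kHz ≤ fs/2 = 27.55 kHz, appears at 4.66 kHz.
133.58 kHz mod fs = 23.38 kHz.
23.38 kHz ≤ fs/2 = 27.55 kHz, appears at 23.38 kHz.
159.3 kHz mod fs = 49.1 kHz.
49.1 kHz > fs/2 = 27.55 kHz, folds to fs − 49.1 kHz = 6 kHz.
50.44 kHz > fs/2 = 27.55 kHz, folds to fs − 50.44 kHz = 4.66 kHz.
195.12 kHz mod fs = 29.82 kHz.
29.82 kHz > fs/2 = 27.55 kHz, folds to fs − 29.82 kHz = 25.28 kHz.
50.44 kHz and 114.86 kHz both map to 4.66 kHz.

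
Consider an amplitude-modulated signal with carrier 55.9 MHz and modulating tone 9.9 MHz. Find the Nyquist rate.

131.6 MHz

AM sidebands sit at fc ± fm = 46 MHz and 65.8 MHz.
Highest-frequency component: 65.8 MHz.
Nyquist rate = 2 × 65.8 MHz = 131.6 MHz.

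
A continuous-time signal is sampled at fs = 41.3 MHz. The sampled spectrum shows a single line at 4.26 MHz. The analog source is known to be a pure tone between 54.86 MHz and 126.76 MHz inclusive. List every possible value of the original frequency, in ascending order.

78.34 MHz, 86.86 MHz, 119.64 MHz

Frequencies that alias to 4.26 MHz are k·fs ± 4.26 MHz for integer k ≥ 0.
k=0: 4.26 MHz.
k=1: 37.04 MHz, 45.56 MHz.
k=2: 78.34 MHz, 86.86 MHz.
k=3: 119.64 MHz, 128.16 MHz.
k=4: 160.94 MHz, 169.46 MHz.
Within [54.86 MHz, 126.76 MHz]: 78.34 MHz, 86.86 MHz, 119.64 MHz.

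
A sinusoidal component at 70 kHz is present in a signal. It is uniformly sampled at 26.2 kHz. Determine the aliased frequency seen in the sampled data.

70 kHz mod fs = 17.6 kHz.
17.6 kHz > fs/2 = 13.1 kHz, folds to fs − 17.6 kHz = 8.6 kHz.

8.6 kHz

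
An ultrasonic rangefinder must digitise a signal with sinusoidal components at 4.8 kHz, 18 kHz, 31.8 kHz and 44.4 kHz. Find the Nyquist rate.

88.8 kHz

Highest-frequency component: 44.4 kHz.
Nyquist rate = 2 × 44.4 kHz = 88.8 kHz.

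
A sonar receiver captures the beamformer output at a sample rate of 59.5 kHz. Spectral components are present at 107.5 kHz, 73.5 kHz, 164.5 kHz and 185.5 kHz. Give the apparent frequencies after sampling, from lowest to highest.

7 kHz, 11.5 kHz, 14 kHz

fs/2 = 29.75 kHz.
107.5 kHz mod fs = 48 kHz.
48 kHz > fs/2 = 29.75 kHz, folds to fs − 48 kHz = 11.5 kHz.
73.5 kHz mod fs = 14 kHz.
14 kHz ≤ fs/2 = 29.75 kHz, appears at 14 kHz.
164.5 kHz mod fs = 45.5 kHz.
45.5 kHz > fs/2 = 29.75 kHz, folds to fs − 45.5 kHz = 14 kHz.
185.5 kHz mod fs = 7 kHz.
7 kHz ≤ fs/2 = 29.75 kHz, appears at 7 kHz.
Distinct values: {7 kHz, 11.5 kHz, 14 kHz}.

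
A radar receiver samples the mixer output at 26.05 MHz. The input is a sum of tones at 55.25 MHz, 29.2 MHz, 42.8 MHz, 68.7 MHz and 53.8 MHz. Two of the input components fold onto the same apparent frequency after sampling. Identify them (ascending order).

fs/2 = 13.025 MHz.
55.25 MHz mod fs = 3.15 MHz.
3.15 MHz ≤ fs/2 = 13.025 MHz, appears at 3.15 MHz.
29.2 MHz mod fs = 3.15 MHz.
3.15 MHz ≤ fs/2 = 13.025 MHz, appears at 3.15 MHz.
42.8 MHz mod fs = 16.75 MHz.
16.75 MHz > fs/2 = 13.025 MHz, folds to fs − 16.75 MHz = 9.3 MHz.
68.7 MHz mod fs = 16.6 MHz.
16.6 MHz > fs/2 = 13.025 MHz, folds to fs − 16.6 MHz = 9.45 MHz.
53.8 MHz mod fs = 1.7 MHz.
1.7 MHz ≤ fs/2 = 13.025 MHz, appears at 1.7 MHz.
29.2 MHz and 55.25 MHz both map to 3.15 MHz.

29.2 MHz, 55.25 MHz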